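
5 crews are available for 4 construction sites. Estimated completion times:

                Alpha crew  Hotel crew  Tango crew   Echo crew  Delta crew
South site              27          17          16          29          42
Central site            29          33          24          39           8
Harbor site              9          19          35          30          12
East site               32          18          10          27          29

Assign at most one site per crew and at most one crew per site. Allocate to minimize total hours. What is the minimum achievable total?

Min total: 44 hours

Optimal: Hotel crew→South site (17 hours), Delta crew→Central site (8 hours), Alpha crew→Harbor site (9 hours), Tango crew→East site (10 hours) — total 17+8+9+10 = 44 hours.
Column-greedy (each site in turn goes to its cheapest remaining crew) gives 51 hours, worse by 7.
Swapping Tango crew↔Alpha crew (Tango crew→Harbor site 35 hours, Alpha crew→East site 32 hours) adds 48.
No other one-to-one assignment undercuts 44 hours.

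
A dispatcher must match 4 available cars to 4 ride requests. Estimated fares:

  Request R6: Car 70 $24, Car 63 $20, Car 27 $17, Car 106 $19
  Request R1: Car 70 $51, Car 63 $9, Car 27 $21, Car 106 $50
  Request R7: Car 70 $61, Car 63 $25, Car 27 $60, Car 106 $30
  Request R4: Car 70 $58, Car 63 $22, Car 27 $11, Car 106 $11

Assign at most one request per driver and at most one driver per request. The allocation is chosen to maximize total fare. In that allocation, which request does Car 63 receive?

Car 63 receives Request R6.

Optimal: Car 70→Request R4 ($58), Car 63→Request R6 ($20), Car 27→Request R7 ($60), Car 106→Request R1 ($50) — total 58+20+60+50 = $188.
Checked against all permutations: $188 is optimal.
Car 63's own top request is Request R7 ($25), but forcing Car 63→Request R7 and reassigning the rest optimally gives only $150 — worse by 38.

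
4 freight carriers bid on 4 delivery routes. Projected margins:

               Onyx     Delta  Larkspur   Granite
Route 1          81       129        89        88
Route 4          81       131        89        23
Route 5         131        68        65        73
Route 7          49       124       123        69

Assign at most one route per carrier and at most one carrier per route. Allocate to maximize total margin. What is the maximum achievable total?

Maximum total: $473k

Optimal: Onyx→Route 5 ($131k), Delta→Route 4 ($131k), Larkspur→Route 7 ($123k), Granite→Route 1 ($88k) — total 131+131+123+88 = $473k.
Column-greedy (each route in turn goes to its best remaining carrier) gives $418k, worse by 55.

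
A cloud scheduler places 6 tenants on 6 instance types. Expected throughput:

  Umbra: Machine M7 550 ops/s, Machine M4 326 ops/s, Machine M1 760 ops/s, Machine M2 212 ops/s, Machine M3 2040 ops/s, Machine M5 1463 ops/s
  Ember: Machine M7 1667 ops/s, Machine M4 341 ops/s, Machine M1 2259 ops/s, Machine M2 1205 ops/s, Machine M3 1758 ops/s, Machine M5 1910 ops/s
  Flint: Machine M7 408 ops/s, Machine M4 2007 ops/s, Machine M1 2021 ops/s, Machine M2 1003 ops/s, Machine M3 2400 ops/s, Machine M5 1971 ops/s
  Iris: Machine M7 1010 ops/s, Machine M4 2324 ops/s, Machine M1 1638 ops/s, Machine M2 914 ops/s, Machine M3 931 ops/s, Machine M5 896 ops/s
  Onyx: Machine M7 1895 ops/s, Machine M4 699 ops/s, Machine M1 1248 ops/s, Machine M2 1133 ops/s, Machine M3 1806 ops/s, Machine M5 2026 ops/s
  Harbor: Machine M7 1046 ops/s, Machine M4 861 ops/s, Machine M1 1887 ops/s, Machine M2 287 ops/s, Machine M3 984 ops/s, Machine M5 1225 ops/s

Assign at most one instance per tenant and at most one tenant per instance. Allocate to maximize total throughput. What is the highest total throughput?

This is the linear assignment problem.
Optimal: Umbra→Machine M3 (2040 ops/s), Ember→Machine M2 (1205 ops/s), Flint→Machine M5 (1971 ops/s), Iris→Machine M4 (2324 ops/s), Onyx→Machine M7 (1895 ops/s), Harbor→Machine M1 (1887 ops/s) — total 2040+1205+1971+2324+1895+1887 = 11322 ops/s.
Next-best assignment: Umbra→Machine M5, Ember→Machine M2, Flint→Machine M3, Iris→Machine M4, Onyx→Machine M7, Harbor→Machine M1 = 11174 ops/s.

Max total: 11322 ops/s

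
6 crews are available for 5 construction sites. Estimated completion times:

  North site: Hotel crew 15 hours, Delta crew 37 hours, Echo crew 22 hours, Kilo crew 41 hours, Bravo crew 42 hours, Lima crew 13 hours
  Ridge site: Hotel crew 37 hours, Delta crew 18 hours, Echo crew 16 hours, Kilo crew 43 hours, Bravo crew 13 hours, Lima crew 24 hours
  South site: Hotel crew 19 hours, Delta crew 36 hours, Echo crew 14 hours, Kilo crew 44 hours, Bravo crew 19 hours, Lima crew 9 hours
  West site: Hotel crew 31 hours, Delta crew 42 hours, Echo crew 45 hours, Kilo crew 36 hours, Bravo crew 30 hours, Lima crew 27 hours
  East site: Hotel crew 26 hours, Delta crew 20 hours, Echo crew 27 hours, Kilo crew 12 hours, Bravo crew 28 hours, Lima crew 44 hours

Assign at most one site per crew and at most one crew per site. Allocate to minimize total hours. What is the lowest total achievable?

Optimal: Hotel crew→North site (15 hours), Bravo crew→Ridge site (13 hours), Echo crew→South site (14 hours), Lima crew→West site (27 hours), Kilo crew→East site (12 hours) — total 15+13+14+27+12 = 81 hours.
Row-greedy (each crew in turn takes its cheapest remaining site) gives 89 hours, worse by 8.

Min total: 81 hours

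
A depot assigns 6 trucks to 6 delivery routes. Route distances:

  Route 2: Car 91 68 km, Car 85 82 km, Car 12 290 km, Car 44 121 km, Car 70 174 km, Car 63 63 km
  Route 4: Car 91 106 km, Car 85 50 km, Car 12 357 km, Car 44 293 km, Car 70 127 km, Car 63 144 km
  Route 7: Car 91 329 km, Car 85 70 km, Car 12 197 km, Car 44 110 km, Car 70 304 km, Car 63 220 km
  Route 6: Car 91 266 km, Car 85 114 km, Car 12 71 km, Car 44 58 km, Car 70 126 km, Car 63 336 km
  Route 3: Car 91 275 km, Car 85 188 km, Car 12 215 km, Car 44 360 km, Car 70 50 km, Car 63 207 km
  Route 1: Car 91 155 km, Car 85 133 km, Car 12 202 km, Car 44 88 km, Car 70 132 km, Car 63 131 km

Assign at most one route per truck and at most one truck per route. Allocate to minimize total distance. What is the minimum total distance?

Optimal: Car 91→Route 4 (106 km), Car 85→Route 7 (70 km), Car 12→Route 6 (71 km), Car 44→Route 1 (88 km), Car 70→Route 3 (50 km), Car 63→Route 2 (63 km) — total 106+70+71+88+50+63 = 448 km.
Column-greedy (each route in turn goes to its cheapest remaining truck) gives 499 km, worse by 51.
Next-best assignment: Car 91→Route 2, Car 85→Route 4, Car 12→Route 6, Car 44→Route 7, Car 70→Route 3, Car 63→Route 1 = 480 km.
Swapping Car 91↔Car 70 (Car 91→Route 3 275 km, Car 70→Route 4 127 km) adds 246.

Min total: 448 km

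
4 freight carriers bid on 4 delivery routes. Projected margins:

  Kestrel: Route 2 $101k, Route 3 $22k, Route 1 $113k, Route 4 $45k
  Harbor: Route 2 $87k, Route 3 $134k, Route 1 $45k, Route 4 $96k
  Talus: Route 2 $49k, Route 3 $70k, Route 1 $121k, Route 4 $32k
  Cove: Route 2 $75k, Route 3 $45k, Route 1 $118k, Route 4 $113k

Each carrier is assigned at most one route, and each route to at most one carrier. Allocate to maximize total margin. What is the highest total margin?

Maximum total: $469k

Optimal: Kestrel→Route 2 ($101k), Harbor→Route 3 ($134k), Talus→Route 1 ($121k), Cove→Route 4 ($113k) — total 101+134+121+113 = $469k.
Row-greedy (each carrier in turn takes its best remaining route) gives $409k, worse by 60.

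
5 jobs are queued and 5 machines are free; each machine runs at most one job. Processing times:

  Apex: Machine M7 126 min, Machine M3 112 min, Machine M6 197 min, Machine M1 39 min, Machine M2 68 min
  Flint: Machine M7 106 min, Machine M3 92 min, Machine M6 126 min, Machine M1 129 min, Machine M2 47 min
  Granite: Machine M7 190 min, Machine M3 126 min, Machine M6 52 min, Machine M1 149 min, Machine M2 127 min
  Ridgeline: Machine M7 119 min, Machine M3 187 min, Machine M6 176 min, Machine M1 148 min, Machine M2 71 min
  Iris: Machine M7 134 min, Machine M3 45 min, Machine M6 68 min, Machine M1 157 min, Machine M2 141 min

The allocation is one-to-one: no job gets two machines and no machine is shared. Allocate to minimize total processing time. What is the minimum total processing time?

Optimal: Apex→Machine M1 (39 min), Flint→Machine M2 (47 min), Granite→Machine M6 (52 min), Ridgeline→Machine M7 (119 min), Iris→Machine M3 (45 min) — total 39+47+52+119+45 = 302 min.
Column-greedy (each machine in turn goes to its cheapest remaining job) gives 313 min, worse by 11.
Next-best assignment: Apex→Machine M1, Flint→Machine M7, Granite→Machine M6, Ridgeline→Machine M2, Iris→Machine M3 = 313 min.
Swapping Apex↔Flint (Apex→Machine M2 68 min, Flint→Machine M1 129 min) adds 111.

Min total: 302 min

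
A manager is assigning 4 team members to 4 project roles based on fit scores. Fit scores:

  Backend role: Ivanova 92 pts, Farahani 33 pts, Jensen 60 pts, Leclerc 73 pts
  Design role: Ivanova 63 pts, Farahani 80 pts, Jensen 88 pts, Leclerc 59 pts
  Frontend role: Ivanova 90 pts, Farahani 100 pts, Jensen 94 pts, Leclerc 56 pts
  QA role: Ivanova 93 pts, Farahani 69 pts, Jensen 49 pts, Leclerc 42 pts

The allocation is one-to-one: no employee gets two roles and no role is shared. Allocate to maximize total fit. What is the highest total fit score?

Optimal: Ivanova→QA role (93 pts), Farahani→Frontend role (100 pts), Jensen→Design role (88 pts), Leclerc→Backend role (73 pts) — total 93+100+88+73 = 354 pts.
Column-greedy (each role in turn goes to its best remaining employee) gives 322 pts, worse by 32.
Every other assignment is strictly worse.

Max total: 354 pts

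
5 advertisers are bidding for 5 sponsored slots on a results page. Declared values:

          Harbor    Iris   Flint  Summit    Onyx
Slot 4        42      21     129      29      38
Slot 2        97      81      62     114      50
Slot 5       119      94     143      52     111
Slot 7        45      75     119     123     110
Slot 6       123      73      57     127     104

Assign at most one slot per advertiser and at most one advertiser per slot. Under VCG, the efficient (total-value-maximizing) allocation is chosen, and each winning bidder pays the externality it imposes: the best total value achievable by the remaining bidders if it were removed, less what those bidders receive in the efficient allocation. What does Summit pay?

Summit pays $1.

Efficient allocation: Harbor→Slot 6 ($123), Iris→Slot 5 ($94), Flint→Slot 4 ($129), Summit→Slot 2 ($114), Onyx→Slot 7 ($110); total welfare W = $570.
Summit receives Slot 2 at value $114, so the others get W − 114 = $456.
Without Summit: best allocation of the remaining 4 bidders over all 5 slots is Harbor→Slot 6 ($123), Iris→Slot 2 ($81), Flint→Slot 5 ($143), Onyx→Slot 7 ($110), total $457.
VCG payment = (others' best without Summit) − (others' welfare with Summit) = 457 − 456 = $1.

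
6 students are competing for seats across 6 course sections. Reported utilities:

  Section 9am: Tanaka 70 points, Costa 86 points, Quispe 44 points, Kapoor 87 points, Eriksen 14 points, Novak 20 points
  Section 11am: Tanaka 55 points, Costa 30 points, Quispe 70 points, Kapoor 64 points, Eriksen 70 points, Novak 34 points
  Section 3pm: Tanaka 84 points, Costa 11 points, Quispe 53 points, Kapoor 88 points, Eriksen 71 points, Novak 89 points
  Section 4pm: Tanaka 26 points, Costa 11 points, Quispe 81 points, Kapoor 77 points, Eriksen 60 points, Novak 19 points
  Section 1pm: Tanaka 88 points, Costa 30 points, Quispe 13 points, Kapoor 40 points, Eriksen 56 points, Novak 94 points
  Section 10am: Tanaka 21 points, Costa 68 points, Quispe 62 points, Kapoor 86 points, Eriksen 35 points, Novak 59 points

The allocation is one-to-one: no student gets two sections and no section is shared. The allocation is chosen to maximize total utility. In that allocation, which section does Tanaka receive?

Optimal: Tanaka→Section 3pm (84 points), Costa→Section 9am (86 points), Quispe→Section 4pm (81 points), Kapoor→Section 10am (86 points), Eriksen→Section 11am (70 points), Novak→Section 1pm (94 points) — total 84+86+81+86+70+94 = 501 points.
Column-greedy (each section in turn goes to its best remaining student) gives 462 points, worse by 39.
Tanaka's own top section is Section 1pm (88 points), but forcing Tanaka→Section 1pm and reassigning the rest optimally gives only 500 points — worse by 1.

Tanaka receives Section 3pm.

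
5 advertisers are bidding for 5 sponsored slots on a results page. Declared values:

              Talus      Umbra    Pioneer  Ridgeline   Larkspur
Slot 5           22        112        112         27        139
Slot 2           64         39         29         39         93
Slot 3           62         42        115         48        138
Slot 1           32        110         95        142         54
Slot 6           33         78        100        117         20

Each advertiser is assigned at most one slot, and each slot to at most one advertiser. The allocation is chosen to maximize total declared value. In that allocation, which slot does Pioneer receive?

Optimal: Talus→Slot 2 ($64), Umbra→Slot 5 ($112), Pioneer→Slot 6 ($100), Ridgeline→Slot 1 ($142), Larkspur→Slot 3 ($138) — total 64+112+100+142+138 = $556.
Max-entry greedy (repeatedly take the single best remaining cell) gives $538, worse by 18.
Swapping Larkspur↔Pioneer (Larkspur→Slot 6 $20, Pioneer→Slot 3 $115) loses 103.
Pioneer's own top slot is Slot 3 ($115), but forcing Pioneer→Slot 3 and reassigning the rest optimally gives only $545 — worse by 11.

Pioneer receives Slot 6.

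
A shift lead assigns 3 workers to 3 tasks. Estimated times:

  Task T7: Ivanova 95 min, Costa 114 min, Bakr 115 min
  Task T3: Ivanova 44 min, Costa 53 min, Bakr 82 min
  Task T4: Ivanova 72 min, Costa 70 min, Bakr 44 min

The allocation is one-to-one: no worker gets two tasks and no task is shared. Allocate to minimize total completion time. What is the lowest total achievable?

This is a one-to-one assignment (minimum-cost bipartite matching).
Optimal: Ivanova→Task T7 (95 min), Costa→Task T3 (53 min), Bakr→Task T4 (44 min) — total 95+53+44 = 192 min.
Min-entry greedy (repeatedly take the single cheapest remaining cell) gives 202 min, worse by 10.
Next-best assignment: Ivanova→Task T3, Costa→Task T7, Bakr→Task T4 = 202 min.
No other one-to-one assignment undercuts 192 min.

Min total: 192 min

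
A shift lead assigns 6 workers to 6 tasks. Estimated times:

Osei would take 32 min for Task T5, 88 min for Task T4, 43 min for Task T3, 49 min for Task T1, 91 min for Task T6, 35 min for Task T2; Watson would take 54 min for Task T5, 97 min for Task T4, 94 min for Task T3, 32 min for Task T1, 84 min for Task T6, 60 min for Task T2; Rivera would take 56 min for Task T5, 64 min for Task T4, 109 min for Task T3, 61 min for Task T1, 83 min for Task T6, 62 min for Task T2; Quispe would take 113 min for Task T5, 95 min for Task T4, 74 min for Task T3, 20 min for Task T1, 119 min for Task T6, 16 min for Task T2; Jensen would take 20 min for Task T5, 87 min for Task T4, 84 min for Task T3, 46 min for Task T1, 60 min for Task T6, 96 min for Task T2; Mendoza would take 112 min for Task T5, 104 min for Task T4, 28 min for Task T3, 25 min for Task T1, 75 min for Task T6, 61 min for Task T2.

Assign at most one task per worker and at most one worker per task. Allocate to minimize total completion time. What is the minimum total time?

Min total: 232 min

Optimal: Osei→Task T5 (32 min), Watson→Task T1 (32 min), Rivera→Task T4 (64 min), Quispe→Task T2 (16 min), Jensen→Task T6 (60 min), Mendoza→Task T3 (28 min) — total 32+32+64+16+60+28 = 232 min.
Column-greedy (each task in turn goes to its cheapest remaining worker) gives 251 min, worse by 19.
Next-best assignment: Osei→Task T3, Watson→Task T1, Rivera→Task T4, Quispe→Task T2, Jensen→Task T5, Mendoza→Task T6 = 250 min.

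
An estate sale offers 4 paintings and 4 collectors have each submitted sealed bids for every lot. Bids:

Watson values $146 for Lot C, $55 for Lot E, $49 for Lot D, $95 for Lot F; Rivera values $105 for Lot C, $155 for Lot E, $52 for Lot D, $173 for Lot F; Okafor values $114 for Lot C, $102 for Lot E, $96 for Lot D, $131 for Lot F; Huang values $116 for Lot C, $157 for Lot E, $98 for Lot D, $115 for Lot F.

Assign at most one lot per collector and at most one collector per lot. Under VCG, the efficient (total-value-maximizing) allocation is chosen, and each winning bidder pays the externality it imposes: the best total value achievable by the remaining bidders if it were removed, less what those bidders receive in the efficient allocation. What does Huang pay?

Efficient allocation: Watson→Lot C ($146), Rivera→Lot F ($173), Okafor→Lot D ($96), Huang→Lot E ($157); total welfare W = $572.
Huang receives Lot E at value $157, so the others get W − 157 = $415.
Without Huang: best allocation of the remaining 3 bidders over all 4 lots is Watson→Lot C ($146), Rivera→Lot E ($155), Okafor→Lot F ($131), total $432.
VCG payment = (others' best without Huang) − (others' welfare with Huang) = 432 − 415 = $17.

Huang pays $17.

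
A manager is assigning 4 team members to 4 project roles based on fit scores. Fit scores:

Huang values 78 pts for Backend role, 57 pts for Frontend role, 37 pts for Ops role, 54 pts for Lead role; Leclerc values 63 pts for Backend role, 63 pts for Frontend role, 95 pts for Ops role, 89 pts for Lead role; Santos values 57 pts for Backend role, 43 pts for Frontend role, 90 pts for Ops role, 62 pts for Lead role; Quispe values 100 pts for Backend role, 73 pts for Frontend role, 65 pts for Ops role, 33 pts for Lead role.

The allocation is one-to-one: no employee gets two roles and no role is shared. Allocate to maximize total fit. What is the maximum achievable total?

Maximum total: 336 pts

Optimal: Huang→Frontend role (57 pts), Leclerc→Lead role (89 pts), Santos→Ops role (90 pts), Quispe→Backend role (100 pts) — total 57+89+90+100 = 336 pts.
Row-greedy (each employee in turn takes its best remaining role) gives 308 pts, worse by 28.
Next-best assignment: Huang→Backend role, Leclerc→Lead role, Santos→Ops role, Quispe→Frontend role = 330 pts.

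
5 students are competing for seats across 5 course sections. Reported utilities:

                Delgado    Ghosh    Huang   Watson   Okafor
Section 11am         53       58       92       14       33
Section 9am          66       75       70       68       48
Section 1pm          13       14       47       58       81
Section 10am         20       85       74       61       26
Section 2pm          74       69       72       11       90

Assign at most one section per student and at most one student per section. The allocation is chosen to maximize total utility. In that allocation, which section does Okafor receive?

Okafor receives Section 1pm.

This is the linear assignment problem.
Optimal: Delgado→Section 2pm (74 points), Ghosh→Section 10am (85 points), Huang→Section 11am (92 points), Watson→Section 9am (68 points), Okafor→Section 1pm (81 points) — total 74+85+92+68+81 = 400 points.
Column-greedy (each section in turn goes to its best remaining student) gives 383 points, worse by 17.
Okafor's own top section is Section 2pm (90 points), but forcing Okafor→Section 2pm and reassigning the rest optimally gives only 391 points — worse by 9.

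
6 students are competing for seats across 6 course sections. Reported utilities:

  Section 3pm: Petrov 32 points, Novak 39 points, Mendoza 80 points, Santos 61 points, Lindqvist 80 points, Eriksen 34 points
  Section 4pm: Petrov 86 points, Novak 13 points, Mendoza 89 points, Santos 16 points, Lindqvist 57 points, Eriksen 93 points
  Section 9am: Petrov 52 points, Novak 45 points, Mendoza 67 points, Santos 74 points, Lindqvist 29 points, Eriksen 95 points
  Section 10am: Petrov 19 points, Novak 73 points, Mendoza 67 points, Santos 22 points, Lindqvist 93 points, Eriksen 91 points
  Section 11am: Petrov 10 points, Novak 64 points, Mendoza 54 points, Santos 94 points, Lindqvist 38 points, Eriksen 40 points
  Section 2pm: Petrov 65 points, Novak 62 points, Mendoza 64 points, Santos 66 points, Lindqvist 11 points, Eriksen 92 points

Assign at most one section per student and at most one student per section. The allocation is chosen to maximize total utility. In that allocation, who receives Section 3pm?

This is a one-to-one assignment (maximum-weight bipartite matching).
Optimal: Petrov→Section 4pm (86 points), Novak→Section 2pm (62 points), Mendoza→Section 3pm (80 points), Santos→Section 11am (94 points), Lindqvist→Section 10am (93 points), Eriksen→Section 9am (95 points) — total 86+62+80+94+93+95 = 510 points.
Row-greedy (each student in turn takes its best remaining section) gives 454 points, worse by 56.
Next-best assignment: Petrov→Section 2pm, Novak→Section 10am, Mendoza→Section 4pm, Santos→Section 11am, Lindqvist→Section 3pm, Eriksen→Section 9am = 496 points.
No other one-to-one assignment exceeds 510 points.
Mendoza's own top section is Section 4pm (89 points), but forcing Mendoza→Section 4pm and reassigning the rest optimally gives only 496 points — worse by 14.

Mendoza receives Section 3pm.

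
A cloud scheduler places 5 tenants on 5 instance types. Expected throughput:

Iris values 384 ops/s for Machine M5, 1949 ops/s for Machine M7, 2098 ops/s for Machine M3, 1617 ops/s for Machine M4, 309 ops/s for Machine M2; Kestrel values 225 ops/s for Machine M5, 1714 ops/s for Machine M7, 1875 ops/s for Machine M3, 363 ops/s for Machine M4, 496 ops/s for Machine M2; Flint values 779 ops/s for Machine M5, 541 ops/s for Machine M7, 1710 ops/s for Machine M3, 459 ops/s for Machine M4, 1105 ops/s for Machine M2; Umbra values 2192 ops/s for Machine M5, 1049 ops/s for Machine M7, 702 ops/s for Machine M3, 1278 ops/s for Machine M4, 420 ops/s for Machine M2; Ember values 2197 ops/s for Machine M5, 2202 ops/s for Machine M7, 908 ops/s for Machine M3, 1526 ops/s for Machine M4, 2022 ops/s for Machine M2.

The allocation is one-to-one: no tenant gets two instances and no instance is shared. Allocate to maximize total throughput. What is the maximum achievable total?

Optimal: Iris→Machine M4 (1617 ops/s), Kestrel→Machine M7 (1714 ops/s), Flint→Machine M3 (1710 ops/s), Umbra→Machine M5 (2192 ops/s), Ember→Machine M2 (2022 ops/s) — total 1617+1714+1710+2192+2022 = 9255 ops/s.
Row-greedy (each tenant in turn takes its best remaining instance) gives 8635 ops/s, worse by 620.
Next-best assignment: Iris→Machine M4, Kestrel→Machine M3, Flint→Machine M2, Umbra→Machine M5, Ember→Machine M7 = 8991 ops/s.
Every other assignment is strictly worse.

Maximum total: 9255 ops/s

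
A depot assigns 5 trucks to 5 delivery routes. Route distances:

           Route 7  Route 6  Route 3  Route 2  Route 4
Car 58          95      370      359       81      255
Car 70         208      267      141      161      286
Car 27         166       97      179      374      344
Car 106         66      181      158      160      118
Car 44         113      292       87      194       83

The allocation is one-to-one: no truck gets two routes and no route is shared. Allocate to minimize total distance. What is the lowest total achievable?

Minimum total: 468 km

Optimal: Car 58→Route 2 (81 km), Car 70→Route 3 (141 km), Car 27→Route 6 (97 km), Car 106→Route 7 (66 km), Car 44→Route 4 (83 km) — total 81+141+97+66+83 = 468 km.
Column-greedy (each route in turn goes to its cheapest remaining truck) gives 617 km, worse by 149.
Swapping Car 44↔Car 27 (Car 44→Route 6 292 km, Car 27→Route 4 344 km) adds 456.
No other one-to-one assignment undercuts 468 km.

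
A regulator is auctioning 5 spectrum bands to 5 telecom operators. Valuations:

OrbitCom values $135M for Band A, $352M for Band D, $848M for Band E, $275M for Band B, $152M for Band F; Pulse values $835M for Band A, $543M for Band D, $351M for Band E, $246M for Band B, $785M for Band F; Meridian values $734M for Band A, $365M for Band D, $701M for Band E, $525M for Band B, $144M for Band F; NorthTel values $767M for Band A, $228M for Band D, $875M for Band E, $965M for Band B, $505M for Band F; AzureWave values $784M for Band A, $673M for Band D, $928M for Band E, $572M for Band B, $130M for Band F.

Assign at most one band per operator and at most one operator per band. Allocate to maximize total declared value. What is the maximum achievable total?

Max total: $4005M

Optimal: OrbitCom→Band E ($848M), Pulse→Band F ($785M), Meridian→Band A ($734M), NorthTel→Band B ($965M), AzureWave→Band D ($673M) — total 848+785+734+965+673 = $4005M.
Next-best assignment: OrbitCom→Band D, Pulse→Band F, Meridian→Band A, NorthTel→Band B, AzureWave→Band E = $3764M.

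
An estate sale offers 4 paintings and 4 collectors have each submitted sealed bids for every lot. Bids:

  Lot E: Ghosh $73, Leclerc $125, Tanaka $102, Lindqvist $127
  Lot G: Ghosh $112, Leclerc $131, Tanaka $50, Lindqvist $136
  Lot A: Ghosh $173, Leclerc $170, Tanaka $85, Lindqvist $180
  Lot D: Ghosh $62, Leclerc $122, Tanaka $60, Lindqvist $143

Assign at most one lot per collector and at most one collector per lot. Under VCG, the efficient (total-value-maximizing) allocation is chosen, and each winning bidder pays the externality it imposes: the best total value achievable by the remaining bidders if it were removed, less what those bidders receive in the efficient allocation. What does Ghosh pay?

Ghosh pays $39.

Efficient allocation: Ghosh→Lot A ($173), Leclerc→Lot G ($131), Tanaka→Lot E ($102), Lindqvist→Lot D ($143); total welfare W = $549.
Ghosh receives Lot A at value $173, so the others get W − 173 = $376.
Without Ghosh: best allocation of the remaining 3 bidders over all 4 lots is Leclerc→Lot A ($170), Tanaka→Lot E ($102), Lindqvist→Lot D ($143), total $415.
VCG payment = (others' best without Ghosh) − (others' welfare with Ghosh) = 415 − 376 = $39.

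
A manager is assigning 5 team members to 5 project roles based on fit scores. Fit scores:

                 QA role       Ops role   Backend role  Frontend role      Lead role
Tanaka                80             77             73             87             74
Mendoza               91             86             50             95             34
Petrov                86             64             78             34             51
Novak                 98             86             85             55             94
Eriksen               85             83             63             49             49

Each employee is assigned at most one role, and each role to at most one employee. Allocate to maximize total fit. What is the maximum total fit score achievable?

This is the linear assignment problem.
Optimal: Tanaka→Frontend role (87 pts), Mendoza→QA role (91 pts), Petrov→Backend role (78 pts), Novak→Lead role (94 pts), Eriksen→Ops role (83 pts) — total 87+91+78+94+83 = 433 pts.
Column-greedy (each role in turn goes to its best remaining employee) gives 398 pts, worse by 35.
Next-best assignment: Tanaka→Backend role, Mendoza→Frontend role, Petrov→QA role, Novak→Lead role, Eriksen→Ops role = 431 pts.
Swapping Tanaka↔Novak (Tanaka→Lead role 74 pts, Novak→Frontend role 55 pts) loses 52.
Every other assignment is strictly worse.

Maximum total: 433 pts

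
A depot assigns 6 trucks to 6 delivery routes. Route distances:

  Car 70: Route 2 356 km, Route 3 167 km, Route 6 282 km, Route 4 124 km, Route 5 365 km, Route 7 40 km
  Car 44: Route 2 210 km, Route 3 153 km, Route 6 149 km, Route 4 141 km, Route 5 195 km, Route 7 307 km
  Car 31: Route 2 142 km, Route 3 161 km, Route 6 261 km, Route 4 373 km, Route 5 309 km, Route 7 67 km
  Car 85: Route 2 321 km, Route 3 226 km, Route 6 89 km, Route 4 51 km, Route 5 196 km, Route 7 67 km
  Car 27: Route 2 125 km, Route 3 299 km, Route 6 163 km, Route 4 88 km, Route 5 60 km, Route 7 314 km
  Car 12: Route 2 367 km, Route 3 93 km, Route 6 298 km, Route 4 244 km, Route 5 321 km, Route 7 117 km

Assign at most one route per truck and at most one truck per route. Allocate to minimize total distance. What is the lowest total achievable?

Min total: 535 km

Optimal: Car 70→Route 7 (40 km), Car 44→Route 6 (149 km), Car 31→Route 2 (142 km), Car 85→Route 4 (51 km), Car 27→Route 5 (60 km), Car 12→Route 3 (93 km) — total 40+149+142+51+60+93 = 535 km.
Row-greedy (each truck in turn takes its cheapest remaining route) gives 565 km, worse by 30.
No other one-to-one assignment undercuts 535 km.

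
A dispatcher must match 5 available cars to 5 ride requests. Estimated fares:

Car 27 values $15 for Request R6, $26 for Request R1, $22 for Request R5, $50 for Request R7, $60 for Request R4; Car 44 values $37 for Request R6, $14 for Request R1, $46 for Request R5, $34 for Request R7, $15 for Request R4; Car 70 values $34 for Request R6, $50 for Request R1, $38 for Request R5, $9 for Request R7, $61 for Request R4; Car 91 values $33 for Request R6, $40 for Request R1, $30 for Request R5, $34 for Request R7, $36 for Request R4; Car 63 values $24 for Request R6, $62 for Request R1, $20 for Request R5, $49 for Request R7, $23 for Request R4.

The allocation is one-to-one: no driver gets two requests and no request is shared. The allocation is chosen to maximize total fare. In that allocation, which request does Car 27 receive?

Car 27 receives Request R7.

Optimal: Car 27→Request R7 ($50), Car 44→Request R5 ($46), Car 70→Request R4 ($61), Car 91→Request R6 ($33), Car 63→Request R1 ($62) — total 50+46+61+33+62 = $252.
Column-greedy (each request in turn goes to its best remaining driver) gives $223, worse by 29.
Swapping Car 63↔Car 44 (Car 63→Request R5 $20, Car 44→Request R1 $14) loses 74.
Every other assignment is strictly worse.
Car 27's own top request is Request R4 ($60), but forcing Car 27→Request R4 and reassigning the rest optimally gives only $238 — worse by 14.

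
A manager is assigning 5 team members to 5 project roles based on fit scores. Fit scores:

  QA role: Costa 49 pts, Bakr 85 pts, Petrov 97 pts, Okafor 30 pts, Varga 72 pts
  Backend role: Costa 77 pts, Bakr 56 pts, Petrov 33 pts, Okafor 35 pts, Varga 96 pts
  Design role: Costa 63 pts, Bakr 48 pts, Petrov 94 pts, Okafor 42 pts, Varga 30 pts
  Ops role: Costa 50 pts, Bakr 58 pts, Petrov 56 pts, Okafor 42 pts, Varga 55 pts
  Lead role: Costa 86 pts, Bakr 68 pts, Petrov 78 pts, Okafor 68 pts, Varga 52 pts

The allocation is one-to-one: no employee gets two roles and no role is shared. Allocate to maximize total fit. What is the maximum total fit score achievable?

Maximum total: 403 pts

Optimal: Costa→Lead role (86 pts), Bakr→QA role (85 pts), Petrov→Design role (94 pts), Okafor→Ops role (42 pts), Varga→Backend role (96 pts) — total 86+85+94+42+96 = 403 pts.
Column-greedy (each role in turn goes to its best remaining employee) gives 382 pts, worse by 21.
Next-best assignment: Costa→Ops role, Bakr→QA role, Petrov→Design role, Okafor→Lead role, Varga→Backend role = 393 pts.
Every other assignment is strictly worse.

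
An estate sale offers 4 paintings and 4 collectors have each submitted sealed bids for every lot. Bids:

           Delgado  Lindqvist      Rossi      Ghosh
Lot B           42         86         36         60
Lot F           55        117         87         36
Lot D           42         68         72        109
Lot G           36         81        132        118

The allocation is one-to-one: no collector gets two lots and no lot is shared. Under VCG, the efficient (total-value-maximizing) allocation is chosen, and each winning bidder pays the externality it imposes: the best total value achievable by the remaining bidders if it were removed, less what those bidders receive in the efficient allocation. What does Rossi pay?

Efficient allocation: Delgado→Lot B ($42), Lindqvist→Lot F ($117), Rossi→Lot G ($132), Ghosh→Lot D ($109); total welfare W = $400.
Rossi receives Lot G at value $132, so the others get W − 132 = $268.
Without Rossi: best allocation of the remaining 3 bidders over all 4 lots is Delgado→Lot B ($42), Lindqvist→Lot F ($117), Ghosh→Lot G ($118), total $277.
VCG payment = (others' best without Rossi) − (others' welfare with Rossi) = 277 − 268 = $9.

Rossi pays $9.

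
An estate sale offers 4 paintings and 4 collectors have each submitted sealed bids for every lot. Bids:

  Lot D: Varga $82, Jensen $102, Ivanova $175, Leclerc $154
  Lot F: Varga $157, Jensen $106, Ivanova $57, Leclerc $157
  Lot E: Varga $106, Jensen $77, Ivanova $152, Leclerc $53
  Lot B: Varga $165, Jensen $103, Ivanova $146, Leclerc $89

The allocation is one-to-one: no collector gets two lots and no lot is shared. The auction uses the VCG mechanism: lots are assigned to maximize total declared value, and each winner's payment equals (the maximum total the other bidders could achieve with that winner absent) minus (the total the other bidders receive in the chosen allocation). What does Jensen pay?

Jensen pays $26.

Efficient allocation: Varga→Lot B ($165), Jensen→Lot F ($106), Ivanova→Lot E ($152), Leclerc→Lot D ($154); total welfare W = $577.
Jensen receives Lot F at value $106, so the others get W − 106 = $471.
Without Jensen: best allocation of the remaining 3 bidders over all 4 lots is Varga→Lot B ($165), Ivanova→Lot D ($175), Leclerc→Lot F ($157), total $497.
VCG payment = (others' best without Jensen) − (others' welfare with Jensen) = 497 − 471 = $26.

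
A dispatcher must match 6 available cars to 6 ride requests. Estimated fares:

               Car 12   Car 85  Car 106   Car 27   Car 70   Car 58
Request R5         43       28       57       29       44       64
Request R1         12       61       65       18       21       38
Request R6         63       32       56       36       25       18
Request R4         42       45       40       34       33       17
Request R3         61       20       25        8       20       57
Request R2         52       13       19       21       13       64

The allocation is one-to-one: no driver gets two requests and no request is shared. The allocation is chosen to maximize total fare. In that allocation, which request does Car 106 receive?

Car 106 receives Request R6.

Optimal: Car 12→Request R3 ($61), Car 85→Request R1 ($61), Car 106→Request R6 ($56), Car 27→Request R4 ($34), Car 70→Request R5 ($44), Car 58→Request R2 ($64) — total 61+61+56+34+44+64 = $320.
No other one-to-one assignment exceeds $320.
Car 106's own top request is Request R1 ($65), but forcing Car 106→Request R1 and reassigning the rest optimally gives only $315 — worse by 5.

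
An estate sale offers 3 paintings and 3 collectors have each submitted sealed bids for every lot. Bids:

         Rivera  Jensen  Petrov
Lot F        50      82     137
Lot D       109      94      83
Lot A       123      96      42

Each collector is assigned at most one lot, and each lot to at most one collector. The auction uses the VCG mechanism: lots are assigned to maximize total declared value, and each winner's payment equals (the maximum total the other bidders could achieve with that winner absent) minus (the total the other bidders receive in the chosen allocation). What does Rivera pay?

Rivera pays $2.

Efficient allocation: Rivera→Lot A ($123), Jensen→Lot D ($94), Petrov→Lot F ($137); total welfare W = $354.
Rivera receives Lot A at value $123, so the others get W − 123 = $231.
Without Rivera: best allocation of the remaining 2 bidders over all 3 lots is Jensen→Lot A ($96), Petrov→Lot F ($137), total $233.
VCG payment = (others' best without Rivera) − (others' welfare with Rivera) = 233 − 231 = $2.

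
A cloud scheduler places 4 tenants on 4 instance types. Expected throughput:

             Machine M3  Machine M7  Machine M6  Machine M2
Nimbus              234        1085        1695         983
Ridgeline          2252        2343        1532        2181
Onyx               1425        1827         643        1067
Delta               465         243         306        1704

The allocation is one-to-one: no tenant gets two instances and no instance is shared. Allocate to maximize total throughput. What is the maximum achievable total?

Treat this as an assignment problem: match each tenant to one instance.
Optimal: Nimbus→Machine M6 (1695 ops/s), Ridgeline→Machine M3 (2252 ops/s), Onyx→Machine M7 (1827 ops/s), Delta→Machine M2 (1704 ops/s) — total 1695+2252+1827+1704 = 7478 ops/s.
Row-greedy (each tenant in turn takes its best remaining instance) gives 7167 ops/s, worse by 311.
No other one-to-one assignment exceeds 7478 ops/s.

Maximum total: 7478 ops/s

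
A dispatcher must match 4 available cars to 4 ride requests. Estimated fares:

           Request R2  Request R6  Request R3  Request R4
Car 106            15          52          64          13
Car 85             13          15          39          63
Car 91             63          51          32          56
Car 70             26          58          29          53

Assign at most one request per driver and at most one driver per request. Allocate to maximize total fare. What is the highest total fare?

This is a one-to-one assignment (maximum-weight bipartite matching).
Optimal: Car 106→Request R3 ($64), Car 85→Request R4 ($63), Car 91→Request R2 ($63), Car 70→Request R6 ($58) — total 64+63+63+58 = $248.
Every other assignment is strictly worse.

Max total: $248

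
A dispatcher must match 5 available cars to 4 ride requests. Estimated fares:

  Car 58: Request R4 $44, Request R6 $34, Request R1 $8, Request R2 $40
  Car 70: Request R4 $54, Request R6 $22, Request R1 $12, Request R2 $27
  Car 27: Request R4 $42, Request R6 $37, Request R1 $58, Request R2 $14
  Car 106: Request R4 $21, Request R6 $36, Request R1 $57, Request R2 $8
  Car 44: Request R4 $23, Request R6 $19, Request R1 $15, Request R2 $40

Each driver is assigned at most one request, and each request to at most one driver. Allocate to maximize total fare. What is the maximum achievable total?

Optimal: Car 70→Request R4 ($54), Car 27→Request R6 ($37), Car 106→Request R1 ($57), Car 58→Request R2 ($40) — total 54+37+57+40 = $188.
Row-greedy (each driver in turn takes its best remaining request) gives $165, worse by 23.
No other one-to-one assignment exceeds $188.

Maximum total: $188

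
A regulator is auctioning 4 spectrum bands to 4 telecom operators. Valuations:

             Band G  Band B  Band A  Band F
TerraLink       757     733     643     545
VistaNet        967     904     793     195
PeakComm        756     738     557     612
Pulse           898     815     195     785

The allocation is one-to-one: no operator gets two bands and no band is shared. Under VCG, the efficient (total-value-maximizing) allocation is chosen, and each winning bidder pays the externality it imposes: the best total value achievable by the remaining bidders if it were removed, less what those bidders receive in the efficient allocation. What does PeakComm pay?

Efficient allocation: TerraLink→Band A ($643M), VistaNet→Band G ($967M), PeakComm→Band B ($738M), Pulse→Band F ($785M); total welfare W = $3133M.
PeakComm receives Band B at value $738M, so the others get W − 738 = $2395M.
Without PeakComm: best allocation of the remaining 3 bidders over all 4 bands is TerraLink→Band B ($733M), VistaNet→Band G ($967M), Pulse→Band F ($785M), total $2485M.
VCG payment = (others' best without PeakComm) − (others' welfare with PeakComm) = 2485 − 2395 = $90M.

PeakComm pays $90M.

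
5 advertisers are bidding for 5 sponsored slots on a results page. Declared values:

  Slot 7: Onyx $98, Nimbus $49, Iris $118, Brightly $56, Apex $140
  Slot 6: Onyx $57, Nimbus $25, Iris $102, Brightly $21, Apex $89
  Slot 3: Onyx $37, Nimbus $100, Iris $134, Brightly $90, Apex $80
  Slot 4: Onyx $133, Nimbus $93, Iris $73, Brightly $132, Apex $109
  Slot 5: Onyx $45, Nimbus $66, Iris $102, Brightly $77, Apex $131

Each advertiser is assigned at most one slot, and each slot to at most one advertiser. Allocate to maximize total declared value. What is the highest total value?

Max total: $563

Treat this as an assignment problem: match each advertiser to one slot.
Optimal: Onyx→Slot 7 ($98), Nimbus→Slot 3 ($100), Iris→Slot 6 ($102), Brightly→Slot 4 ($132), Apex→Slot 5 ($131) — total 98+100+102+132+131 = $563.
Column-greedy (each slot in turn goes to its best remaining advertiser) gives $552, worse by 11.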